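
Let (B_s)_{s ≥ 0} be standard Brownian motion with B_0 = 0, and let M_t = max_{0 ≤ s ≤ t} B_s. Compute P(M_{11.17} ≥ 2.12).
P(M_{11.17} ≥ 2.12) = 2·P(B_{11.17} ≥ 2.12) = 2(1 − Φ(2.12/√11.17)) ≈ 0.5259

By the reflection principle for Brownian motion, P(M_t ≥ a) = 2 · P(B_t ≥ a) for a ≥ 0. Since B_t ~ N(0, t), P(B_t ≥ 2.12) = 1 − Φ(2.12/√t) = 1 − Φ(2.12/√11.17) = 1 − Φ(0.6343). So
  P(M_{11.17} ≥ 2.12) = 2(1 − Φ(0.6343)) ≈ 0.5259.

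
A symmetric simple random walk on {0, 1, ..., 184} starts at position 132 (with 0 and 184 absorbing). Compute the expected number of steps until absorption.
E[τ | X_0 = 132] = 6864

Let v_k = E[τ | X_0 = k]. Boundary: v_0 = v_184 = 0. Recurrence: v_k = 1 + (v_{k-1} + v_{k+1})/2 for 1 ≤ k ≤ 183. The particular solution to v_k − (v_{k-1} + v_{k+1})/2 = 1 is v_k = −k^2. Adding homogeneous solution A + B k and matching boundaries gives v_k = k (184 − k). Substituting k = 132: v_132 = 132 · 52 = 6864.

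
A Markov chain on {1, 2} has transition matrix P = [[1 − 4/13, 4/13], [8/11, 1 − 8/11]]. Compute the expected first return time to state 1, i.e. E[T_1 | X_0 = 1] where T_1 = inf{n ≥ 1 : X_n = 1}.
E[T_1 | X_0 = 1] = 1/π_1 = 37/26

For an irreducible recurrent Markov chain with stationary distribution π, E[T_i | X_0 = i] = 1/π_i (Kac's formula). Here π_1 = (8/11)/(4/13 + 8/11) = (8/11)/(148/143) = 26/37, so E[T_1 | X_0 = 1] = 1/π_1 = (4/13 + 8/11)/(8/11) = (148/143)/(8/11) = 37/26.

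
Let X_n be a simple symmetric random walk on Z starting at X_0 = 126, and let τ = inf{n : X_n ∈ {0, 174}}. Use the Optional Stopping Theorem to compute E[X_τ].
E[X_τ] = 126

X_n is a martingale and τ is a bounded-mean stopping time (indeed τ is finite a.s. with bounded expectation since the walk is in a bounded region). By the OST, E[X_τ] = E[X_0] = 126. Equivalently: E[X_τ] = 174 · P(hit 174 first) + 0 · P(hit 0 first) = 174 · (126/174) = 126.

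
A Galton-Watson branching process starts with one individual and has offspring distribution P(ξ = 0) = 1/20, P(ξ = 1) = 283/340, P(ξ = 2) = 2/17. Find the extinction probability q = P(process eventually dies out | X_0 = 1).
q = 17/40

The pgf is f(s) = 1/20 + 283/340·s + 2/17·s². The extinction probability q is the smallest fixed point of f in [0, 1]. Setting s = f(s):
  2/17·s² + (283/340 − 1)·s + 1/20 = 0
  2/17·s² − (1/20 + 2/17)·s + 1/20 = 0
which factors as (s − 1)·(2/17·s − 1/20) = 0, giving roots s = 1 and s = (1/20)/(2/17) = 17/40.
Mean offspring μ = 283/340 + 2·2/17 = 363/340 > 1 (supercritical), so q < 1. The extinction probability is the smaller root: q = (1/20)/(2/17) = 17/40.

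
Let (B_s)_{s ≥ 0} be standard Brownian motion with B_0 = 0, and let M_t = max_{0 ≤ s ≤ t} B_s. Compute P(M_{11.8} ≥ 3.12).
P(M_{11.8} ≥ 3.12) = 2·P(B_{11.8} ≥ 3.12) = 2(1 − Φ(3.12/√11.8)) ≈ 0.3637

By the reflection principle for Brownian motion, P(M_t ≥ a) = 2 · P(B_t ≥ a) for a ≥ 0. Since B_t ~ N(0, t), P(B_t ≥ 3.12) = 1 − Φ(3.12/√t) = 1 − Φ(3.12/√11.8) = 1 − Φ(0.9083). So
  P(M_{11.8} ≥ 3.12) = 2(1 − Φ(0.9083)) ≈ 0.3637.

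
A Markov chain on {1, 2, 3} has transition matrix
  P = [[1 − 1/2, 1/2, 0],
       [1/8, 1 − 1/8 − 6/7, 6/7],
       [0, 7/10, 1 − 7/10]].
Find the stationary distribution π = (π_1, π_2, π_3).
π = (49/485, 196/485, 48/97)

This is a birth-death chain on three states, which satisfies detailed balance: π_1 · P_{12} = π_2 · P_{21} and π_2 · P_{23} = π_3 · P_{32}.
From π_1 · 1/2 = π_2 · 1/8: π_2/π_1 = (1/2)/(1/8) = 4.
From π_2 · 6/7 = π_3 · 7/10: π_3/π_2 = (6/7)/(7/10) = 60/49.
Take π_1 proportional to 1; then unnormalized π = (1, 4, 240/49). Normalize by dividing by the sum 485/49:
  π = (49/485, 196/485, 48/97).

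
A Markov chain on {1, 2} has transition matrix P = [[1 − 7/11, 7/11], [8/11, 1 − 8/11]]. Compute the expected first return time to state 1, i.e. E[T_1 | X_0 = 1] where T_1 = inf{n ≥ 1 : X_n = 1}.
E[T_1 | X_0 = 1] = 1/π_1 = 15/8

For an irreducible recurrent Markov chain with stationary distribution π, E[T_i | X_0 = i] = 1/π_i (Kac's formula). Here π_1 = (8/11)/(7/11 + 8/11) = (8/11)/(15/11) = 8/15, so E[T_1 | X_0 = 1] = 1/π_1 = (7/11 + 8/11)/(8/11) = (15/11)/(8/11) = 15/8.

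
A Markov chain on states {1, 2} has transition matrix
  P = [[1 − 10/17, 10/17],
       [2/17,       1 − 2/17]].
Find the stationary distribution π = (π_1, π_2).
π_1 = 1/6, π_2 = 5/6

Solve πP = π with π_1 + π_2 = 1. From πP = π: π_1 · (1 − 10/17) + π_2 · 2/17 = π_1 ⇒ π_2 · 2/17 = π_1 · 10/17 ⇒ π_2/π_1 = (10/17)/(2/17) = 5. Together with π_1 + π_2 = 1:
  π_1 = (2/17)/(10/17 + 2/17) = (2/17)/(12/17) = 1/6,
  π_2 = (10/17)/(10/17 + 2/17) = (10/17)/(12/17) = 5/6.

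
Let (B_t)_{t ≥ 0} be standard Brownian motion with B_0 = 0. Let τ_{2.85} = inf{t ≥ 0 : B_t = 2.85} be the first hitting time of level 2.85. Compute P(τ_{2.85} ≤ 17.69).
P(τ_{2.85} ≤ 17.69) = 2(1 − Φ(2.85/√17.69)) = 2(1 − Φ(0.6776)) ≈ 0.4980

By the reflection principle for standard BM, P(τ_b ≤ t) = 2 · P(B_t ≥ b). Since B_t ~ N(0, t), P(B_t ≥ 2.85) = 1 − Φ(2.85/√t) = 1 − Φ(2.85/√17.69) = 1 − Φ(0.6776) ≈ 0.24901. Doubling: P(τ_{2.85} ≤ 17.69) ≈ 2 · 0.24901 = 0.49802 ≈ 0.4980.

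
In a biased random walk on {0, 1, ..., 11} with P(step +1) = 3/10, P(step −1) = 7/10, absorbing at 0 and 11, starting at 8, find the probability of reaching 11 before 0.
P(hit 11 before 0) = (1 − (7/3)^8) / (1 − (7/3)^11) = 38868120/494287399

Let u_k denote P(reach 11 before 0 | start at k). Boundary: u_0 = 0, u_11 = 1. Recurrence: u_k = 3/10·u_{k+1} + 7/10·u_{k-1} for 1 ≤ k ≤ 10. Try u_k = A + B·r^k with r = q/p = (7/10)/(3/10) = 7/3. Substitution satisfies the recurrence; boundary conditions give:
  u_k = (1 − r^k) / (1 − r^N) = (1 − (7/3)^8) / (1 − (7/3)^11) = 38868120/494287399.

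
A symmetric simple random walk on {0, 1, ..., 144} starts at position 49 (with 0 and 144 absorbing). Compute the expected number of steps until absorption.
E[τ | X_0 = 49] = 4655

Let v_k = E[τ | X_0 = k]. Boundary: v_0 = v_144 = 0. Recurrence: v_k = 1 + (v_{k-1} + v_{k+1})/2 for 1 ≤ k ≤ 143. The particular solution to v_k − (v_{k-1} + v_{k+1})/2 = 1 is v_k = −k^2. Adding homogeneous solution A + B k and matching boundaries gives v_k = k (144 − k). Substituting k = 49: v_49 = 49 · 95 = 4655.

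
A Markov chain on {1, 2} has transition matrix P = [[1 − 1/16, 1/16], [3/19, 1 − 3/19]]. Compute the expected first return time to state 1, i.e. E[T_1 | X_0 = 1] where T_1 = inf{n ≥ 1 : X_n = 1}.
E[T_1 | X_0 = 1] = 1/π_1 = 67/48

For an irreducible recurrent Markov chain with stationary distribution π, E[T_i | X_0 = i] = 1/π_i (Kac's formula). Here π_1 = (3/19)/(1/16 + 3/19) = (3/19)/(67/304) = 48/67, so E[T_1 | X_0 = 1] = 1/π_1 = (1/16 + 3/19)/(3/19) = (67/304)/(3/19) = 67/48.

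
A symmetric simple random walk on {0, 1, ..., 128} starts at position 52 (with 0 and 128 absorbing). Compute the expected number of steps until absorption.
E[τ | X_0 = 52] = 3952

Let v_k = E[τ | X_0 = k]. Boundary: v_0 = v_128 = 0. Recurrence: v_k = 1 + (v_{k-1} + v_{k+1})/2 for 1 ≤ k ≤ 127. The particular solution to v_k − (v_{k-1} + v_{k+1})/2 = 1 is v_k = −k^2. Adding homogeneous solution A + B k and matching boundaries gives v_k = k (128 − k). Substituting k = 52: v_52 = 52 · 76 = 3952.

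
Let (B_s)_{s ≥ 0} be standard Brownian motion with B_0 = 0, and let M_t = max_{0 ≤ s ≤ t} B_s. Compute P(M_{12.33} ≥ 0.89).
P(M_{12.33} ≥ 0.89) = 2·P(B_{12.33} ≥ 0.89) = 2(1 − Φ(0.89/√12.33)) ≈ 0.7999

By the reflection principle for Brownian motion, P(M_t ≥ a) = 2 · P(B_t ≥ a) for a ≥ 0. Since B_t ~ N(0, t), P(B_t ≥ 0.89) = 1 − Φ(0.89/√t) = 1 − Φ(0.89/√12.33) = 1 − Φ(0.2535). So
  P(M_{12.33} ≥ 0.89) = 2(1 − Φ(0.2535)) ≈ 0.7999.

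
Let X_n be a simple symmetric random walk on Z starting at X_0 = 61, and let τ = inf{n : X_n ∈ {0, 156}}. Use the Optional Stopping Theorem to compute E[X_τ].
E[X_τ] = 61

X_n is a martingale and τ is a bounded-mean stopping time (indeed τ is finite a.s. with bounded expectation since the walk is in a bounded region). By the OST, E[X_τ] = E[X_0] = 61. Equivalently: E[X_τ] = 156 · P(hit 156 first) + 0 · P(hit 0 first) = 156 · (61/156) = 61.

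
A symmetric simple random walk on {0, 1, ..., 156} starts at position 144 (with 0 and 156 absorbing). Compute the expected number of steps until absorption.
E[τ | X_0 = 144] = 1728

Let v_k = E[τ | X_0 = k]. Boundary: v_0 = v_156 = 0. Recurrence: v_k = 1 + (v_{k-1} + v_{k+1})/2 for 1 ≤ k ≤ 155. The particular solution to v_k − (v_{k-1} + v_{k+1})/2 = 1 is v_k = −k^2. Adding homogeneous solution A + B k and matching boundaries gives v_k = k (156 − k). Substituting k = 144: v_144 = 144 · 12 = 1728.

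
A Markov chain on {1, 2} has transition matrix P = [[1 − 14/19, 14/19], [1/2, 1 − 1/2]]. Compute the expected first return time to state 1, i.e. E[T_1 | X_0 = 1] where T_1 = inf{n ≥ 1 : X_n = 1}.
E[T_1 | X_0 = 1] = 1/π_1 = 47/19

For an irreducible recurrent Markov chain with stationary distribution π, E[T_i | X_0 = i] = 1/π_i (Kac's formula). Here π_1 = (1/2)/(14/19 + 1/2) = (1/2)/(47/38) = 19/47, so E[T_1 | X_0 = 1] = 1/π_1 = (14/19 + 1/2)/(1/2) = (47/38)/(1/2) = 47/19.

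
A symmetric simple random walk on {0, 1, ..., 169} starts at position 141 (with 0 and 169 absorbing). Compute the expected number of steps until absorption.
E[τ | X_0 = 141] = 3948

Let v_k = E[τ | X_0 = k]. Boundary: v_0 = v_169 = 0. Recurrence: v_k = 1 + (v_{k-1} + v_{k+1})/2 for 1 ≤ k ≤ 168. The particular solution to v_k − (v_{k-1} + v_{k+1})/2 = 1 is v_k = −k^2. Adding homogeneous solution A + B k and matching boundaries gives v_k = k (169 − k). Substituting k = 141: v_141 = 141 · 28 = 3948.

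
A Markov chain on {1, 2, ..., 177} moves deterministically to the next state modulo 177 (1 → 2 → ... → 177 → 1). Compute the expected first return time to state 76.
E[T_76 | X_0 = 76] = 177

The chain cycles deterministically, so starting at state 76 it returns in exactly 177 steps. Equivalently, the stationary distribution is uniform π_j = 1/177 for every state j, so by Kac's formula E[T_76] = 1/π_76 = 177.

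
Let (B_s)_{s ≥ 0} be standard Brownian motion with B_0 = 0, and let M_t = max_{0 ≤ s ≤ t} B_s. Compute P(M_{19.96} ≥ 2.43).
P(M_{19.96} ≥ 2.43) = 2·P(B_{19.96} ≥ 2.43) = 2(1 − Φ(2.43/√19.96)) ≈ 0.5865

By the reflection principle for Brownian motion, P(M_t ≥ a) = 2 · P(B_t ≥ a) for a ≥ 0. Since B_t ~ N(0, t), P(B_t ≥ 2.43) = 1 − Φ(2.43/√t) = 1 − Φ(2.43/√19.96) = 1 − Φ(0.5439). So
  P(M_{19.96} ≥ 2.43) = 2(1 − Φ(0.5439)) ≈ 0.5865.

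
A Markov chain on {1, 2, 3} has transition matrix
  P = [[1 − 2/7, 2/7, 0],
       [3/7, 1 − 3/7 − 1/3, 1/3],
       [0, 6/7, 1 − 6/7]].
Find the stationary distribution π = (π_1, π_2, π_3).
π = (27/52, 9/26, 7/52)

This is a birth-death chain on three states, which satisfies detailed balance: π_1 · P_{12} = π_2 · P_{21} and π_2 · P_{23} = π_3 · P_{32}.
From π_1 · 2/7 = π_2 · 3/7: π_2/π_1 = (2/7)/(3/7) = 2/3.
From π_2 · 1/3 = π_3 · 6/7: π_3/π_2 = (1/3)/(6/7) = 7/18.
Take π_1 proportional to 1; then unnormalized π = (1, 2/3, 7/27). Normalize by dividing by the sum 52/27:
  π = (27/52, 9/26, 7/52).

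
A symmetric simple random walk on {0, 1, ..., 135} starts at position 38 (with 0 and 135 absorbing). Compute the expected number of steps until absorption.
E[τ | X_0 = 38] = 3686

Let v_k = E[τ | X_0 = k]. Boundary: v_0 = v_135 = 0. Recurrence: v_k = 1 + (v_{k-1} + v_{k+1})/2 for 1 ≤ k ≤ 134. The particular solution to v_k − (v_{k-1} + v_{k+1})/2 = 1 is v_k = −k^2. Adding homogeneous solution A + B k and matching boundaries gives v_k = k (135 − k). Substituting k = 38: v_38 = 38 · 97 = 3686.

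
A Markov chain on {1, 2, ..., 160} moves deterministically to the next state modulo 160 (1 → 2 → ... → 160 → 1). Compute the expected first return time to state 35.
E[T_35 | X_0 = 35] = 160

The chain cycles deterministically, so starting at state 35 it returns in exactly 160 steps. Equivalently, the stationary distribution is uniform π_j = 1/160 for every state j, so by Kac's formula E[T_35] = 1/π_35 = 160.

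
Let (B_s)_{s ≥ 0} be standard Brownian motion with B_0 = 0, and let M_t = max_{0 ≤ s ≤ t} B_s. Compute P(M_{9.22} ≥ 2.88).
P(M_{9.22} ≥ 2.88) = 2·P(B_{9.22} ≥ 2.88) = 2(1 − Φ(2.88/√9.22)) ≈ 0.3429

By the reflection principle for Brownian motion, P(M_t ≥ a) = 2 · P(B_t ≥ a) for a ≥ 0. Since B_t ~ N(0, t), P(B_t ≥ 2.88) = 1 − Φ(2.88/√t) = 1 − Φ(2.88/√9.22) = 1 − Φ(0.9485). So
  P(M_{9.22} ≥ 2.88) = 2(1 − Φ(0.9485)) ≈ 0.3429.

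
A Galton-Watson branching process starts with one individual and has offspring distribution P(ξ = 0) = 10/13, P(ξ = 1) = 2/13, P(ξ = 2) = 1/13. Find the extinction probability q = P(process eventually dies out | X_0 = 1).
q = 1

Mean offspring μ = 0·10/13 + 1·2/13 + 2·1/13 = 4/13 ≤ 1. For μ ≤ 1 with offspring not concentrated at 1, the Galton-Watson process goes extinct almost surely, so q = 1.
(Algebraic check: The pgf is f(s) = 10/13 + 2/13·s + 1/13·s². The extinction probability q is the smallest fixed point of f in [0, 1]. Setting s = f(s):
  1/13·s² + (2/13 − 1)·s + 10/13 = 0
  1/13·s² − (10/13 + 1/13)·s + 10/13 = 0
which factors as (s − 1)·(1/13·s − 10/13) = 0, giving roots s = 1 and s = (10/13)/(1/13) = 10. Since 10 ≥ 1, the smallest root in [0, 1] is s = 1.)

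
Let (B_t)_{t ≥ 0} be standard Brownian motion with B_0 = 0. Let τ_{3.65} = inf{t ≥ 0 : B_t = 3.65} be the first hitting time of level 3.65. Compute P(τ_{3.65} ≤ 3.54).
P(τ_{3.65} ≤ 3.54) = 2(1 − Φ(3.65/√3.54)) = 2(1 − Φ(1.9400)) ≈ 0.0524

By the reflection principle for standard BM, P(τ_b ≤ t) = 2 · P(B_t ≥ b). Since B_t ~ N(0, t), P(B_t ≥ 3.65) = 1 − Φ(3.65/√t) = 1 − Φ(3.65/√3.54) = 1 − Φ(1.9400) ≈ 0.02619. Doubling: P(τ_{3.65} ≤ 3.54) ≈ 2 · 0.02619 = 0.05238 ≈ 0.0524.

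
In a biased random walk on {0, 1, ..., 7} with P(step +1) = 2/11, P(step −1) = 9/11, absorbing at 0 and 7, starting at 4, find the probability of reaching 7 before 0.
P(hit 7 before 0) = (1 − (9/2)^4) / (1 − (9/2)^7) = 7480/683263

Let u_k denote P(reach 7 before 0 | start at k). Boundary: u_0 = 0, u_7 = 1. Recurrence: u_k = 2/11·u_{k+1} + 9/11·u_{k-1} for 1 ≤ k ≤ 6. Try u_k = A + B·r^k with r = q/p = (9/11)/(2/11) = 9/2. Substitution satisfies the recurrence; boundary conditions give:
  u_k = (1 − r^k) / (1 − r^N) = (1 − (9/2)^4) / (1 − (9/2)^7) = 7480/683263.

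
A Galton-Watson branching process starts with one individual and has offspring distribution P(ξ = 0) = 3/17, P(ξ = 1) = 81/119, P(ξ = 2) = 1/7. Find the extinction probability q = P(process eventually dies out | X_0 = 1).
q = 1

Mean offspring μ = 0·3/17 + 1·81/119 + 2·1/7 = 115/119 ≤ 1. For μ ≤ 1 with offspring not concentrated at 1, the Galton-Watson process goes extinct almost surely, so q = 1.
(Algebraic check: The pgf is f(s) = 3/17 + 81/119·s + 1/7·s². The extinction probability q is the smallest fixed point of f in [0, 1]. Setting s = f(s):
  1/7·s² + (81/119 − 1)·s + 3/17 = 0
  1/7·s² − (3/17 + 1/7)·s + 3/17 = 0
which factors as (s − 1)·(1/7·s − 3/17) = 0, giving roots s = 1 and s = (3/17)/(1/7) = 21/17. Since 21/17 ≥ 1, the smallest root in [0, 1] is s = 1.)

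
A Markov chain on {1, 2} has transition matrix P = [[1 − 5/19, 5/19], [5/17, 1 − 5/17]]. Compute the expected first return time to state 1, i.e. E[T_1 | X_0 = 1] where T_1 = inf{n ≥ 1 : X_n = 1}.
E[T_1 | X_0 = 1] = 1/π_1 = 36/19

For an irreducible recurrent Markov chain with stationary distribution π, E[T_i | X_0 = i] = 1/π_i (Kac's formula). Here π_1 = (5/17)/(5/19 + 5/17) = (5/17)/(180/323) = 19/36, so E[T_1 | X_0 = 1] = 1/π_1 = (5/19 + 5/17)/(5/17) = (180/323)/(5/17) = 36/19.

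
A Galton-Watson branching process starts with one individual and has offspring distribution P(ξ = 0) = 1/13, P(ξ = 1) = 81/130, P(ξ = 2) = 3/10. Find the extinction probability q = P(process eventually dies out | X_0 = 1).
q = 10/39

The pgf is f(s) = 1/13 + 81/130·s + 3/10·s². The extinction probability q is the smallest fixed point of f in [0, 1]. Setting s = f(s):
  3/10·s² + (81/130 − 1)·s + 1/13 = 0
  3/10·s² − (1/13 + 3/10)·s + 1/13 = 0
which factors as (s − 1)·(3/10·s − 1/13) = 0, giving roots s = 1 and s = (1/13)/(3/10) = 10/39.
Mean offspring μ = 81/130 + 2·3/10 = 159/130 > 1 (supercritical), so q < 1. The extinction probability is the smaller root: q = (1/13)/(3/10) = 10/39.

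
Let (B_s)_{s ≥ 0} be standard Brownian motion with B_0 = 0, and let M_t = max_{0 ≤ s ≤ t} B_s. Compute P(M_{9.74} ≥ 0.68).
P(M_{9.74} ≥ 0.68) = 2·P(B_{9.74} ≥ 0.68) = 2(1 − Φ(0.68/√9.74)) ≈ 0.8275

By the reflection principle for Brownian motion, P(M_t ≥ a) = 2 · P(B_t ≥ a) for a ≥ 0. Since B_t ~ N(0, t), P(B_t ≥ 0.68) = 1 − Φ(0.68/√t) = 1 − Φ(0.68/√9.74) = 1 − Φ(0.2179). So
  P(M_{9.74} ≥ 0.68) = 2(1 − Φ(0.2179)) ≈ 0.8275.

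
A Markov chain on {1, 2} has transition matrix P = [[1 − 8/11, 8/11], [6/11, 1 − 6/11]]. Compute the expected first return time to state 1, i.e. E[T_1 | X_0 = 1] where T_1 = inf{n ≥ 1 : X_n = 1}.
E[T_1 | X_0 = 1] = 1/π_1 = 7/3

For an irreducible recurrent Markov chain with stationary distribution π, E[T_i | X_0 = i] = 1/π_i (Kac's formula). Here π_1 = (6/11)/(8/11 + 6/11) = (6/11)/(14/11) = 3/7, so E[T_1 | X_0 = 1] = 1/π_1 = (8/11 + 6/11)/(6/11) = (14/11)/(6/11) = 7/3.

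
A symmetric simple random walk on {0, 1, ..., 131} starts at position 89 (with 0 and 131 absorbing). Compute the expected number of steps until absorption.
E[τ | X_0 = 89] = 3738

Let v_k = E[τ | X_0 = k]. Boundary: v_0 = v_131 = 0. Recurrence: v_k = 1 + (v_{k-1} + v_{k+1})/2 for 1 ≤ k ≤ 130. The particular solution to v_k − (v_{k-1} + v_{k+1})/2 = 1 is v_k = −k^2. Adding homogeneous solution A + B k and matching boundaries gives v_k = k (131 − k). Substituting k = 89: v_89 = 89 · 42 = 3738.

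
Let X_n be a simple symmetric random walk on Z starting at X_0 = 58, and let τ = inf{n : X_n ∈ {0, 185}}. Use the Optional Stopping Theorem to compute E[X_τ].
E[X_τ] = 58

X_n is a martingale and τ is a bounded-mean stopping time (indeed τ is finite a.s. with bounded expectation since the walk is in a bounded region). By the OST, E[X_τ] = E[X_0] = 58. Equivalently: E[X_τ] = 185 · P(hit 185 first) + 0 · P(hit 0 first) = 185 · (58/185) = 58.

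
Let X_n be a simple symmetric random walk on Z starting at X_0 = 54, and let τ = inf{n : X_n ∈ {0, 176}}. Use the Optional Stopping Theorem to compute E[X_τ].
E[X_τ] = 54

X_n is a martingale and τ is a bounded-mean stopping time (indeed τ is finite a.s. with bounded expectation since the walk is in a bounded region). By the OST, E[X_τ] = E[X_0] = 54. Equivalently: E[X_τ] = 176 · P(hit 176 first) + 0 · P(hit 0 first) = 176 · (54/176) = 54.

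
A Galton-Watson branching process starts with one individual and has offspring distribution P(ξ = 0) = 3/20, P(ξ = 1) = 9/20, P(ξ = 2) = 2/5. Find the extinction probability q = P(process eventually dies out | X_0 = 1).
q = 3/8

The pgf is f(s) = 3/20 + 9/20·s + 2/5·s². The extinction probability q is the smallest fixed point of f in [0, 1]. Setting s = f(s):
  2/5·s² + (9/20 − 1)·s + 3/20 = 0
  2/5·s² − (3/20 + 2/5)·s + 3/20 = 0
which factors as (s − 1)·(2/5·s − 3/20) = 0, giving roots s = 1 and s = (3/20)/(2/5) = 3/8.
Mean offspring μ = 9/20 + 2·2/5 = 5/4 > 1 (supercritical), so q < 1. The extinction probability is the smaller root: q = (3/20)/(2/5) = 3/8.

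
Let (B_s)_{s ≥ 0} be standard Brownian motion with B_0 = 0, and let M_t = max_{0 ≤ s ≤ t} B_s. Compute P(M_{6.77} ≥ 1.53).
P(M_{6.77} ≥ 1.53) = 2·P(B_{6.77} ≥ 1.53) = 2(1 − Φ(1.53/√6.77)) ≈ 0.5565

By the reflection principle for Brownian motion, P(M_t ≥ a) = 2 · P(B_t ≥ a) for a ≥ 0. Since B_t ~ N(0, t), P(B_t ≥ 1.53) = 1 − Φ(1.53/√t) = 1 − Φ(1.53/√6.77) = 1 − Φ(0.5880). So
  P(M_{6.77} ≥ 1.53) = 2(1 − Φ(0.5880)) ≈ 0.5565.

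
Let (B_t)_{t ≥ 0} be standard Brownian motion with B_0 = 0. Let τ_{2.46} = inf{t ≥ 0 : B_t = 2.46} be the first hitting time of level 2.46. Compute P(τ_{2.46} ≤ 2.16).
P(τ_{2.46} ≤ 2.16) = 2(1 − Φ(2.46/√2.16)) = 2(1 − Φ(1.6738)) ≈ 0.0942

By the reflection principle for standard BM, P(τ_b ≤ t) = 2 · P(B_t ≥ b). Since B_t ~ N(0, t), P(B_t ≥ 2.46) = 1 − Φ(2.46/√t) = 1 − Φ(2.46/√2.16) = 1 − Φ(1.6738) ≈ 0.04708. Doubling: P(τ_{2.46} ≤ 2.16) ≈ 2 · 0.04708 = 0.09416 ≈ 0.0942.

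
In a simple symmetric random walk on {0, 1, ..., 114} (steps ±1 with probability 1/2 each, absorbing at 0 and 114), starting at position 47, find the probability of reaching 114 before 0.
P(hit 114 before 0) = 47/114

Let u_k = P(hit 114 before 0 | start at k). Then u_0 = 0, u_114 = 1, and u_k = u_{k-1}/2 + u_{k+1}/2 for 1 ≤ k ≤ 113. This harmonic recurrence is solved by u_k = k/114, giving u_47 = 47/114.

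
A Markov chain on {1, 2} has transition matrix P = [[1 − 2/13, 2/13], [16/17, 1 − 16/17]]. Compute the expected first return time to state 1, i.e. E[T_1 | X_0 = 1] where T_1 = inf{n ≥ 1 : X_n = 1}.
E[T_1 | X_0 = 1] = 1/π_1 = 121/104

For an irreducible recurrent Markov chain with stationary distribution π, E[T_i | X_0 = i] = 1/π_i (Kac's formula). Here π_1 = (16/17)/(2/13 + 16/17) = (16/17)/(242/221) = 104/121, so E[T_1 | X_0 = 1] = 1/π_1 = (2/13 + 16/17)/(16/17) = (242/221)/(16/17) = 121/104.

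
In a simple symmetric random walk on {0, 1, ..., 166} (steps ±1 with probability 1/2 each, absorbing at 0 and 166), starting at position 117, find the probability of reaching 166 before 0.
P(hit 166 before 0) = 117/166

Let u_k = P(hit 166 before 0 | start at k). Then u_0 = 0, u_166 = 1, and u_k = u_{k-1}/2 + u_{k+1}/2 for 1 ≤ k ≤ 165. This harmonic recurrence is solved by u_k = k/166, giving u_117 = 117/166.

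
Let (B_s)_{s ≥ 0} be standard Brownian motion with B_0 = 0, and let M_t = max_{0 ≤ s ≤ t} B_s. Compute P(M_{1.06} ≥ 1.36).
P(M_{1.06} ≥ 1.36) = 2·P(B_{1.06} ≥ 1.36) = 2(1 − Φ(1.36/√1.06)) ≈ 0.1865

By the reflection principle for Brownian motion, P(M_t ≥ a) = 2 · P(B_t ≥ a) for a ≥ 0. Since B_t ~ N(0, t), P(B_t ≥ 1.36) = 1 − Φ(1.36/√t) = 1 − Φ(1.36/√1.06) = 1 − Φ(1.3209). So
  P(M_{1.06} ≥ 1.36) = 2(1 − Φ(1.3209)) ≈ 0.1865.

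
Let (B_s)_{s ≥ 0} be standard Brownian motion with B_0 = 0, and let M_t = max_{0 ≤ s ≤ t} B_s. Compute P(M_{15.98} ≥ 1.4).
P(M_{15.98} ≥ 1.4) = 2·P(B_{15.98} ≥ 1.4) = 2(1 − Φ(1.4/√15.98)) ≈ 0.7262

By the reflection principle for Brownian motion, P(M_t ≥ a) = 2 · P(B_t ≥ a) for a ≥ 0. Since B_t ~ N(0, t), P(B_t ≥ 1.4) = 1 − Φ(1.4/√t) = 1 − Φ(1.4/√15.98) = 1 − Φ(0.3502). So
  P(M_{15.98} ≥ 1.4) = 2(1 − Φ(0.3502)) ≈ 0.7262.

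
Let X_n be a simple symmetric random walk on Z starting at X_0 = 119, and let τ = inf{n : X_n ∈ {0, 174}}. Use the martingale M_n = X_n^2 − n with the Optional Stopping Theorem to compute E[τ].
E[τ] = 6545

M_n = X_n^2 − n is a martingale (since E[X_{n+1}^2 | F_n] = X_n^2 + 1). By OST (τ has finite mean in a bounded region), E[M_τ] = E[M_0] = X_0^2 − 0 = 119^2 = 14161. Also E[M_τ] = E[X_τ^2] − E[τ]. The walk exits at 0 or 174, with P(hit 174 first) = 119/174, so E[X_τ^2] = 174^2 · 119/174 + 0 = 20706. Thus E[τ] = E[X_τ^2] − E[M_τ] = 20706 − 14161 = 6545 = 119(174 − 119) = 6545.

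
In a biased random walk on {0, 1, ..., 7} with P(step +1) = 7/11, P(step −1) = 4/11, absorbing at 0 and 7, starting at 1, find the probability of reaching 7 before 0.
P(hit 7 before 0) = (1 − (4/7)^1) / (1 − (4/7)^7) = 117649/269053

Let u_k denote P(reach 7 before 0 | start at k). Boundary: u_0 = 0, u_7 = 1. Recurrence: u_k = 7/11·u_{k+1} + 4/11·u_{k-1} for 1 ≤ k ≤ 6. Try u_k = A + B·r^k with r = q/p = (4/11)/(7/11) = 4/7. Substitution satisfies the recurrence; boundary conditions give:
  u_k = (1 − r^k) / (1 − r^N) = (1 − (4/7)^1) / (1 − (4/7)^7) = 117649/269053.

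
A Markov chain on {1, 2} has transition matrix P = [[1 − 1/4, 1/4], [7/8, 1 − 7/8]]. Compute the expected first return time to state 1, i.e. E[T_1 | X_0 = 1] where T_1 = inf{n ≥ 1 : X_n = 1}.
E[T_1 | X_0 = 1] = 1/π_1 = 9/7

For an irreducible recurrent Markov chain with stationary distribution π, E[T_i | X_0 = i] = 1/π_i (Kac's formula). Here π_1 = (7/8)/(1/4 + 7/8) = (7/8)/(9/8) = 7/9, so E[T_1 | X_0 = 1] = 1/π_1 = (1/4 + 7/8)/(7/8) = (9/8)/(7/8) = 9/7.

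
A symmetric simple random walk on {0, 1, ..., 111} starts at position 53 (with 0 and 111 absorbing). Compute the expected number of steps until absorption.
E[τ | X_0 = 53] = 3074

Let v_k = E[τ | X_0 = k]. Boundary: v_0 = v_111 = 0. Recurrence: v_k = 1 + (v_{k-1} + v_{k+1})/2 for 1 ≤ k ≤ 110. The particular solution to v_k − (v_{k-1} + v_{k+1})/2 = 1 is v_k = −k^2. Adding homogeneous solution A + B k and matching boundaries gives v_k = k (111 − k). Substituting k = 53: v_53 = 53 · 58 = 3074.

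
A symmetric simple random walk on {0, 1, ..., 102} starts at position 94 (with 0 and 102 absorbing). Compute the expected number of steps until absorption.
E[τ | X_0 = 94] = 752

Let v_k = E[τ | X_0 = k]. Boundary: v_0 = v_102 = 0. Recurrence: v_k = 1 + (v_{k-1} + v_{k+1})/2 for 1 ≤ k ≤ 101. The particular solution to v_k − (v_{k-1} + v_{k+1})/2 = 1 is v_k = −k^2. Adding homogeneous solution A + B k and matching boundaries gives v_k = k (102 − k). Substituting k = 94: v_94 = 94 · 8 = 752.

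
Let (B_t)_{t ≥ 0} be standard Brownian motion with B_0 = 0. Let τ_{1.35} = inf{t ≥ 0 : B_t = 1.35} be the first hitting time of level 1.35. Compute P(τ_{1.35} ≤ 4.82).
P(τ_{1.35} ≤ 4.82) = 2(1 − Φ(1.35/√4.82)) = 2(1 − Φ(0.6149)) ≈ 0.5386

By the reflection principle for standard BM, P(τ_b ≤ t) = 2 · P(B_t ≥ b). Since B_t ~ N(0, t), P(B_t ≥ 1.35) = 1 − Φ(1.35/√t) = 1 − Φ(1.35/√4.82) = 1 − Φ(0.6149) ≈ 0.26931. Doubling: P(τ_{1.35} ≤ 4.82) ≈ 2 · 0.26931 = 0.53862 ≈ 0.5386.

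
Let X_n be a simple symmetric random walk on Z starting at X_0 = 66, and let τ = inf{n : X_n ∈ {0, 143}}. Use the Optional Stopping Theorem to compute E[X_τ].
E[X_τ] = 66

X_n is a martingale and τ is a bounded-mean stopping time (indeed τ is finite a.s. with bounded expectation since the walk is in a bounded region). By the OST, E[X_τ] = E[X_0] = 66. Equivalently: E[X_τ] = 143 · P(hit 143 first) + 0 · P(hit 0 first) = 143 · (66/143) = 66.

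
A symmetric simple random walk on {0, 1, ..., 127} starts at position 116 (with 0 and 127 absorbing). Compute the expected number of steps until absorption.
E[τ | X_0 = 116] = 1276

Let v_k = E[τ | X_0 = k]. Boundary: v_0 = v_127 = 0. Recurrence: v_k = 1 + (v_{k-1} + v_{k+1})/2 for 1 ≤ k ≤ 126. The particular solution to v_k − (v_{k-1} + v_{k+1})/2 = 1 is v_k = −k^2. Adding homogeneous solution A + B k and matching boundaries gives v_k = k (127 − k). Substituting k = 116: v_116 = 116 · 11 = 1276.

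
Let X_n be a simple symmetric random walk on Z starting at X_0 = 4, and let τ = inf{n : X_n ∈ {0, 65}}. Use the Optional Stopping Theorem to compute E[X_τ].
E[X_τ] = 4

X_n is a martingale and τ is a bounded-mean stopping time (indeed τ is finite a.s. with bounded expectation since the walk is in a bounded region). By the OST, E[X_τ] = E[X_0] = 4. Equivalently: E[X_τ] = 65 · P(hit 65 first) + 0 · P(hit 0 first) = 65 · (4/65) = 4.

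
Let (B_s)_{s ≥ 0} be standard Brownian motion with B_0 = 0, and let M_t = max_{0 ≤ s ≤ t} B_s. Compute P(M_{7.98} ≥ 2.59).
P(M_{7.98} ≥ 2.59) = 2·P(B_{7.98} ≥ 2.59) = 2(1 − Φ(2.59/√7.98)) ≈ 0.3592

By the reflection principle for Brownian motion, P(M_t ≥ a) = 2 · P(B_t ≥ a) for a ≥ 0. Since B_t ~ N(0, t), P(B_t ≥ 2.59) = 1 − Φ(2.59/√t) = 1 − Φ(2.59/√7.98) = 1 − Φ(0.9169). So
  P(M_{7.98} ≥ 2.59) = 2(1 − Φ(0.9169)) ≈ 0.3592.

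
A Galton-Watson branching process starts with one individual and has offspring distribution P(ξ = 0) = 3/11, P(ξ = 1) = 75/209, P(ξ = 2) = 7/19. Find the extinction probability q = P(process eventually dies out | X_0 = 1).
q = 57/77

The pgf is f(s) = 3/11 + 75/209·s + 7/19·s². The extinction probability q is the smallest fixed point of f in [0, 1]. Setting s = f(s):
  7/19·s² + (75/209 − 1)·s + 3/11 = 0
  7/19·s² − (3/11 + 7/19)·s + 3/11 = 0
which factors as (s − 1)·(7/19·s − 3/11) = 0, giving roots s = 1 and s = (3/11)/(7/19) = 57/77.
Mean offspring μ = 75/209 + 2·7/19 = 229/209 > 1 (supercritical), so q < 1. The extinction probability is the smaller root: q = (3/11)/(7/19) = 57/77.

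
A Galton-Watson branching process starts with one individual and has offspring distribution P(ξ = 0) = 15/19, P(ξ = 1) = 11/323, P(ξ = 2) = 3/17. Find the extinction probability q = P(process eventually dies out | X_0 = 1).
q = 1

Mean offspring μ = 0·15/19 + 1·11/323 + 2·3/17 = 125/323 ≤ 1. For μ ≤ 1 with offspring not concentrated at 1, the Galton-Watson process goes extinct almost surely, so q = 1.
(Algebraic check: The pgf is f(s) = 15/19 + 11/323·s + 3/17·s². The extinction probability q is the smallest fixed point of f in [0, 1]. Setting s = f(s):
  3/17·s² + (11/323 − 1)·s + 15/19 = 0
  3/17·s² − (15/19 + 3/17)·s + 15/19 = 0
which factors as (s − 1)·(3/17·s − 15/19) = 0, giving roots s = 1 and s = (15/19)/(3/17) = 85/19. Since 85/19 ≥ 1, the smallest root in [0, 1] is s = 1.)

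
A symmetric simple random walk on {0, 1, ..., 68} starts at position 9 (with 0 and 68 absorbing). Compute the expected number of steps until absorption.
E[τ | X_0 = 9] = 531

Let v_k = E[τ | X_0 = k]. Boundary: v_0 = v_68 = 0. Recurrence: v_k = 1 + (v_{k-1} + v_{k+1})/2 for 1 ≤ k ≤ 67. The particular solution to v_k − (v_{k-1} + v_{k+1})/2 = 1 is v_k = −k^2. Adding homogeneous solution A + B k and matching boundaries gives v_k = k (68 − k). Substituting k = 9: v_9 = 9 · 59 = 531.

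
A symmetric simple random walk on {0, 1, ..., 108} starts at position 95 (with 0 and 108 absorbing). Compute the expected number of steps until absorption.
E[τ | X_0 = 95] = 1235

Let v_k = E[τ | X_0 = k]. Boundary: v_0 = v_108 = 0. Recurrence: v_k = 1 + (v_{k-1} + v_{k+1})/2 for 1 ≤ k ≤ 107. The particular solution to v_k − (v_{k-1} + v_{k+1})/2 = 1 is v_k = −k^2. Adding homogeneous solution A + B k and matching boundaries gives v_k = k (108 − k). Substituting k = 95: v_95 = 95 · 13 = 1235.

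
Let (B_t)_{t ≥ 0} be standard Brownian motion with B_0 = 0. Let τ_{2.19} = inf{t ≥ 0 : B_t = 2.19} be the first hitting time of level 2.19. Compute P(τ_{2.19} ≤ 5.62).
P(τ_{2.19} ≤ 5.62) = 2(1 − Φ(2.19/√5.62)) = 2(1 − Φ(0.9238)) ≈ 0.3556

By the reflection principle for standard BM, P(τ_b ≤ t) = 2 · P(B_t ≥ b). Since B_t ~ N(0, t), P(B_t ≥ 2.19) = 1 − Φ(2.19/√t) = 1 − Φ(2.19/√5.62) = 1 − Φ(0.9238) ≈ 0.17780. Doubling: P(τ_{2.19} ≤ 5.62) ≈ 2 · 0.17780 = 0.35560 ≈ 0.3556.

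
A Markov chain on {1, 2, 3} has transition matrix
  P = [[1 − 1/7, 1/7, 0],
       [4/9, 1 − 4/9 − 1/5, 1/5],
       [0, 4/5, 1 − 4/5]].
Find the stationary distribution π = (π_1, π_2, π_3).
π = (112/157, 36/157, 9/157)

This is a birth-death chain on three states, which satisfies detailed balance: π_1 · P_{12} = π_2 · P_{21} and π_2 · P_{23} = π_3 · P_{32}.
From π_1 · 1/7 = π_2 · 4/9: π_2/π_1 = (1/7)/(4/9) = 9/28.
From π_2 · 1/5 = π_3 · 4/5: π_3/π_2 = (1/5)/(4/5) = 1/4.
Take π_1 proportional to 1; then unnormalized π = (1, 9/28, 9/112). Normalize by dividing by the sum 157/112:
  π = (112/157, 36/157, 9/157).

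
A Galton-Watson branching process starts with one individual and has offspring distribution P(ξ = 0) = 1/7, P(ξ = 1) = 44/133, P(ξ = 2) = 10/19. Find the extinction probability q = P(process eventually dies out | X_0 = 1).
q = 19/70

The pgf is f(s) = 1/7 + 44/133·s + 10/19·s². The extinction probability q is the smallest fixed point of f in [0, 1]. Setting s = f(s):
  10/19·s² + (44/133 − 1)·s + 1/7 = 0
  10/19·s² − (1/7 + 10/19)·s + 1/7 = 0
which factors as (s − 1)·(10/19·s − 1/7) = 0, giving roots s = 1 and s = (1/7)/(10/19) = 19/70.
Mean offspring μ = 44/133 + 2·10/19 = 184/133 > 1 (supercritical), so q < 1. The extinction probability is the smaller root: q = (1/7)/(10/19) = 19/70.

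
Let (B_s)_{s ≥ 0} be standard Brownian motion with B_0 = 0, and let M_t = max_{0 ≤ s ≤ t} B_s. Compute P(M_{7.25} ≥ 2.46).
P(M_{7.25} ≥ 2.46) = 2·P(B_{7.25} ≥ 2.46) = 2(1 − Φ(2.46/√7.25)) ≈ 0.3609

By the reflection principle for Brownian motion, P(M_t ≥ a) = 2 · P(B_t ≥ a) for a ≥ 0. Since B_t ~ N(0, t), P(B_t ≥ 2.46) = 1 − Φ(2.46/√t) = 1 − Φ(2.46/√7.25) = 1 − Φ(0.9136). So
  P(M_{7.25} ≥ 2.46) = 2(1 − Φ(0.9136)) ≈ 0.3609.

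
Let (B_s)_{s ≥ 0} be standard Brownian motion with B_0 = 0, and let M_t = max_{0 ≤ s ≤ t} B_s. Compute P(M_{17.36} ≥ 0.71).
P(M_{17.36} ≥ 0.71) = 2·P(B_{17.36} ≥ 0.71) = 2(1 − Φ(0.71/√17.36)) ≈ 0.8647

By the reflection principle for Brownian motion, P(M_t ≥ a) = 2 · P(B_t ≥ a) for a ≥ 0. Since B_t ~ N(0, t), P(B_t ≥ 0.71) = 1 − Φ(0.71/√t) = 1 − Φ(0.71/√17.36) = 1 − Φ(0.1704). So
  P(M_{17.36} ≥ 0.71) = 2(1 − Φ(0.1704)) ≈ 0.8647.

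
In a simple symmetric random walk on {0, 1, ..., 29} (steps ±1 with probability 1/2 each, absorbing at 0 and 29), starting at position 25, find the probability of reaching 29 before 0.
P(hit 29 before 0) = 25/29

Let u_k = P(hit 29 before 0 | start at k). Then u_0 = 0, u_29 = 1, and u_k = u_{k-1}/2 + u_{k+1}/2 for 1 ≤ k ≤ 28. This harmonic recurrence is solved by u_k = k/29, giving u_25 = 25/29.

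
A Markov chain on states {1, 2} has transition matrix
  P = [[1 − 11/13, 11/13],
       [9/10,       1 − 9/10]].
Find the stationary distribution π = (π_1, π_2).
π_1 = 117/227, π_2 = 110/227

Solve πP = π with π_1 + π_2 = 1. From πP = π: π_1 · (1 − 11/13) + π_2 · 9/10 = π_1 ⇒ π_2 · 9/10 = π_1 · 11/13 ⇒ π_2/π_1 = (11/13)/(9/10) = 110/117. Together with π_1 + π_2 = 1:
  π_1 = (9/10)/(11/13 + 9/10) = (9/10)/(227/130) = 117/227,
  π_2 = (11/13)/(11/13 + 9/10) = (11/13)/(227/130) = 110/227.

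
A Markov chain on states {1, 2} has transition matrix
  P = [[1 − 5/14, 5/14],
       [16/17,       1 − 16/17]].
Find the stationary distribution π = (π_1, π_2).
π_1 = 224/309, π_2 = 85/309

Solve πP = π with π_1 + π_2 = 1. From πP = π: π_1 · (1 − 5/14) + π_2 · 16/17 = π_1 ⇒ π_2 · 16/17 = π_1 · 5/14 ⇒ π_2/π_1 = (5/14)/(16/17) = 85/224. Together with π_1 + π_2 = 1:
  π_1 = (16/17)/(5/14 + 16/17) = (16/17)/(309/238) = 224/309,
  π_2 = (5/14)/(5/14 + 16/17) = (5/14)/(309/238) = 85/309.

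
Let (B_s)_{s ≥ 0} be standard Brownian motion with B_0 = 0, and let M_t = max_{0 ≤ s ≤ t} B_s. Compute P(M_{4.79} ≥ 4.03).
P(M_{4.79} ≥ 4.03) = 2·P(B_{4.79} ≥ 4.03) = 2(1 − Φ(4.03/√4.79)) ≈ 0.0656

By the reflection principle for Brownian motion, P(M_t ≥ a) = 2 · P(B_t ≥ a) for a ≥ 0. Since B_t ~ N(0, t), P(B_t ≥ 4.03) = 1 − Φ(4.03/√t) = 1 − Φ(4.03/√4.79) = 1 − Φ(1.8414). So
  P(M_{4.79} ≥ 4.03) = 2(1 − Φ(1.8414)) ≈ 0.0656.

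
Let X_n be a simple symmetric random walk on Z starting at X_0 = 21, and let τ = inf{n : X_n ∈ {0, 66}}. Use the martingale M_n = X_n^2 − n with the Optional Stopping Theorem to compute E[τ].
E[τ] = 945

M_n = X_n^2 − n is a martingale (since E[X_{n+1}^2 | F_n] = X_n^2 + 1). By OST (τ has finite mean in a bounded region), E[M_τ] = E[M_0] = X_0^2 − 0 = 21^2 = 441. Also E[M_τ] = E[X_τ^2] − E[τ]. The walk exits at 0 or 66, with P(hit 66 first) = 21/66, so E[X_τ^2] = 66^2 · 21/66 + 0 = 1386. Thus E[τ] = E[X_τ^2] − E[M_τ] = 1386 − 441 = 945 = 21(66 − 21) = 945.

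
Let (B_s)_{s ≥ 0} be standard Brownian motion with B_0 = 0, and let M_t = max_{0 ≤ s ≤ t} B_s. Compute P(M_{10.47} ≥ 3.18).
P(M_{10.47} ≥ 3.18) = 2·P(B_{10.47} ≥ 3.18) = 2(1 − Φ(3.18/√10.47)) ≈ 0.3257

By the reflection principle for Brownian motion, P(M_t ≥ a) = 2 · P(B_t ≥ a) for a ≥ 0. Since B_t ~ N(0, t), P(B_t ≥ 3.18) = 1 − Φ(3.18/√t) = 1 − Φ(3.18/√10.47) = 1 − Φ(0.9828). So
  P(M_{10.47} ≥ 3.18) = 2(1 − Φ(0.9828)) ≈ 0.3257.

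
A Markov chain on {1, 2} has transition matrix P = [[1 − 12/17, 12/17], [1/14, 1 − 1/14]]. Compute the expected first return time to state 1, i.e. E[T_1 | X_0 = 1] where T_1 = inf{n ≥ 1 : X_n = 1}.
E[T_1 | X_0 = 1] = 1/π_1 = 185/17

For an irreducible recurrent Markov chain with stationary distribution π, E[T_i | X_0 = i] = 1/π_i (Kac's formula). Here π_1 = (1/14)/(12/17 + 1/14) = (1/14)/(185/238) = 17/185, so E[T_1 | X_0 = 1] = 1/π_1 = (12/17 + 1/14)/(1/14) = (185/238)/(1/14) = 185/17.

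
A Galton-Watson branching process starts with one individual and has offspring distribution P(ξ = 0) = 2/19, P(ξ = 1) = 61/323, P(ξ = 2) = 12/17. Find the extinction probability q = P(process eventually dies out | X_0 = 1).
q = 17/114

The pgf is f(s) = 2/19 + 61/323·s + 12/17·s². The extinction probability q is the smallest fixed point of f in [0, 1]. Setting s = f(s):
  12/17·s² + (61/323 − 1)·s + 2/19 = 0
  12/17·s² − (2/19 + 12/17)·s + 2/19 = 0
which factors as (s − 1)·(12/17·s − 2/19) = 0, giving roots s = 1 and s = (2/19)/(12/17) = 17/114.
Mean offspring μ = 61/323 + 2·12/17 = 517/323 > 1 (supercritical), so q < 1. The extinction probability is the smaller root: q = (2/19)/(12/17) = 17/114.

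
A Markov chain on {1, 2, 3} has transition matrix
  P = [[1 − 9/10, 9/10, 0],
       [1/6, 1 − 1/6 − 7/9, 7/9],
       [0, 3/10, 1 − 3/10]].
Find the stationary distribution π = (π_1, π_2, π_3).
π = (5/102, 9/34, 35/51)

This is a birth-death chain on three states, which satisfies detailed balance: π_1 · P_{12} = π_2 · P_{21} and π_2 · P_{23} = π_3 · P_{32}.
From π_1 · 9/10 = π_2 · 1/6: π_2/π_1 = (9/10)/(1/6) = 27/5.
From π_2 · 7/9 = π_3 · 3/10: π_3/π_2 = (7/9)/(3/10) = 70/27.
Take π_1 proportional to 1; then unnormalized π = (1, 27/5, 14). Normalize by dividing by the sum 102/5:
  π = (5/102, 9/34, 35/51).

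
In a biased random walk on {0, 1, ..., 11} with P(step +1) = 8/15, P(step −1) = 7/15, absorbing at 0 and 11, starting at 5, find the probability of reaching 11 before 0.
P(hit 11 before 0) = (1 − (7/8)^5) / (1 − (7/8)^11) = 4184080384/6612607849

Let u_k denote P(reach 11 before 0 | start at k). Boundary: u_0 = 0, u_11 = 1. Recurrence: u_k = 8/15·u_{k+1} + 7/15·u_{k-1} for 1 ≤ k ≤ 10. Try u_k = A + B·r^k with r = q/p = (7/15)/(8/15) = 7/8. Substitution satisfies the recurrence; boundary conditions give:
  u_k = (1 − r^k) / (1 − r^N) = (1 − (7/8)^5) / (1 − (7/8)^11) = 4184080384/6612607849.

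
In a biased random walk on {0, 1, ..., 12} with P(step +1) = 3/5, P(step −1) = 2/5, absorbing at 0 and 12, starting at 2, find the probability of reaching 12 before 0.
P(hit 12 before 0) = (1 − (2/3)^2) / (1 − (2/3)^12) = 59049/105469

Let u_k denote P(reach 12 before 0 | start at k). Boundary: u_0 = 0, u_12 = 1. Recurrence: u_k = 3/5·u_{k+1} + 2/5·u_{k-1} for 1 ≤ k ≤ 11. Try u_k = A + B·r^k with r = q/p = (2/5)/(3/5) = 2/3. Substitution satisfies the recurrence; boundary conditions give:
  u_k = (1 − r^k) / (1 − r^N) = (1 − (2/3)^2) / (1 − (2/3)^12) = 59049/105469.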